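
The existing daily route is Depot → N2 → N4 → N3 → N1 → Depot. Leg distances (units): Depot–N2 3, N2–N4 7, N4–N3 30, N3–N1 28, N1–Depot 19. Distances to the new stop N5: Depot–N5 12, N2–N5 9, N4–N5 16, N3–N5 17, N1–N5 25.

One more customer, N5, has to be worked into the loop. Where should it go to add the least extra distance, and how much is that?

Minimum extra distance: 3, inserting N5 between N4 and N3.

Insertion cost between consecutive stops i–j is d(i,N5) + d(N5,j) − d(i,j):
  between Depot and N2: 12 + 9 − 3 = 18
  between N2 and N4: 9 + 16 − 7 = 18
  between N4 and N3: 16 + 17 − 30 = 3
  between N3 and N1: 17 + 25 − 28 = 14
  between N1 and Depot: 25 + 12 − 19 = 18
Cheapest insertion is between N4 and N3, adding 3.
New total = 87 + 3 = 90.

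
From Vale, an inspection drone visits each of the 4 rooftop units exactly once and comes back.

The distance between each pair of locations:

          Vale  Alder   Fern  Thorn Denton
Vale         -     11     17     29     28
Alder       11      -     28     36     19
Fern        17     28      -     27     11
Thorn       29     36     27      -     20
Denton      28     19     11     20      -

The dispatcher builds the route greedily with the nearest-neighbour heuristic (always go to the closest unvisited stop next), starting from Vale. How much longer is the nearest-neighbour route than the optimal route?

Vale: Alder=11, Fern=17, Denton=28, Thorn=29 ⇒ Alder
Alder: Denton=19, Fern=28, Thorn=36 ⇒ Denton
Denton: Fern=11, Thorn=20 ⇒ Fern
Fern: Thorn=27 ⇒ Thorn
NN route Vale → Alder → Denton → Fern → Thorn → Vale costs 97.
Optimal: Vale → Alder → Denton → Thorn → Fern → Vale costs 94 (by enumerating all 12 distinct tours).
Excess = 97 − 94 = 3.

Excess over optimum: 3.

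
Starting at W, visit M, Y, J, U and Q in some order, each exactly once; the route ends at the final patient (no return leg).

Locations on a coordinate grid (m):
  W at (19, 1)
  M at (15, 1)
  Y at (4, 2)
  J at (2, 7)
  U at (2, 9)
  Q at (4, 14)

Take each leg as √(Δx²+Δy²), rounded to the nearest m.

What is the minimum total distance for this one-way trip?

Shortest open route: 27 m.

There are 5! = 120 possible orderings.
W → M → Y → J → U → Q: 4+11+5+2+5 = 27
W → M → Y → J → Q → U: 4+11+5+7+5 = 32
W → M → Y → U → J → Q: 4+11+7+2+7 = 31
W → M → Y → U → Q → J: 4+11+7+5+7 = 34
W → M → Y → Q → J → U: 4+11+12+7+2 = 36
W → M → Y → Q → U → J: 4+11+12+5+2 = 34
W → M → J → Y → U → Q: 4+14+5+7+5 = 35
W → M → J → Y → Q → U: 4+14+5+12+5 = 40
W → M → J → U → Y → Q: 4+14+2+7+12 = 39
W → M → J → U → Q → Y: 4+14+2+5+12 = 37
W → M → J → Q → Y → U: 4+14+7+12+7 = 44
W → M → J → Q → U → Y: 4+14+7+5+7 = 37
W → M → U → Y → J → Q: 4+15+7+5+7 = 38
W → M → U → Y → Q → J: 4+15+7+12+7 = 45
… (106 more)
The minimum is 27.
One shortest path: W → M → Y → J → U → Q.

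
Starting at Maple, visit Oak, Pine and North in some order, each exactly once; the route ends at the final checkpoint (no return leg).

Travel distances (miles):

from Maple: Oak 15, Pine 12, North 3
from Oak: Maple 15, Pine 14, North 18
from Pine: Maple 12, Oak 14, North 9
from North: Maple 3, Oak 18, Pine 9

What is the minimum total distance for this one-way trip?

Shortest open route: 26 miles.

There are 3! = 6 possible orderings.
Maple→Oak→Pine→North: 15+14+9 = 38
Maple→Oak→North→Pine: 15+18+9 = 42
Maple→Pine→Oak→North: 12+14+18 = 44
Maple→Pine→North→Oak: 12+9+18 = 39
Maple→North→Oak→Pine: 3+18+14 = 35
Maple→North→Pine→Oak: 3+9+14 = 26
The minimum is 26.
One shortest path: Maple → North → Pine → Oak.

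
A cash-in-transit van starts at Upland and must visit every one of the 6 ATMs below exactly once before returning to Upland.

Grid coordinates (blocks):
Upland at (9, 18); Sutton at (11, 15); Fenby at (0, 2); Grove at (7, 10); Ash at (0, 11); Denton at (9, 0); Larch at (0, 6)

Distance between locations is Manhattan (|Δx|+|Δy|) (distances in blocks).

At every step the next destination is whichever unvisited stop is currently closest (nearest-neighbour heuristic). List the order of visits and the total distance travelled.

At Upland the remaining stops are Sutton 5, Grove 10, Ash 16, Denton 18, Larch 21, Fenby 25; go to Sutton.
At Sutton the remaining stops are Grove 9, Ash 15, Denton 17, Larch 20, Fenby 24; go to Grove.
At Grove the remaining stops are Ash 8, Larch 11, Denton 12, Fenby 15; go to Ash.
At Ash the remaining stops are Larch 5, Fenby 9, Denton 20; go to Larch.
At Larch the remaining stops are Fenby 4, Denton 15; go to Fenby.
At Fenby the remaining stops are Denton 11; go to Denton.
Return Denton→Upland: 18.
Total = 5 + 9 + 8 + 5 + 4 + 11 + 18 = 60.

Nearest-neighbour total = 60 blocks; route Upland → Sutton → Grove → Ash → Larch → Fenby → Denton → Upland.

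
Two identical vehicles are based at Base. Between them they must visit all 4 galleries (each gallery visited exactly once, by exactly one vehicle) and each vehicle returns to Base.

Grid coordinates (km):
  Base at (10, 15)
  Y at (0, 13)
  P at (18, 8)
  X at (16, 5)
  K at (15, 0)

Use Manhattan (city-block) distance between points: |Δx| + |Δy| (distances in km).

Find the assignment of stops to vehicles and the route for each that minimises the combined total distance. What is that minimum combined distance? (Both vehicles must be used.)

There are 2^3 − 1 = 7 ways to divide the 4 stops into two non-empty groups. For each, the best each vehicle can do is its own shortest tour through its group:
  {Y} + {P, X, K}: 24 + 46 = 70
  {P} + {Y, X, K}: 30 + 62 = 92
  {Y, P} + {X, K}: 50 + 42 = 92
  {X} + {Y, P, K}: 32 + 66 = 98
  {Y, X} + {P, K}: 52 + 46 = 98
  {P, X} + {Y, K}: 36 + 60 = 96
  … (7 splits in total)
Best: vehicle 1 Base → Y → Base = 24; vehicle 2 Base → P → X → K → Base = 46; combined 70.

Minimum combined distance: 70 km.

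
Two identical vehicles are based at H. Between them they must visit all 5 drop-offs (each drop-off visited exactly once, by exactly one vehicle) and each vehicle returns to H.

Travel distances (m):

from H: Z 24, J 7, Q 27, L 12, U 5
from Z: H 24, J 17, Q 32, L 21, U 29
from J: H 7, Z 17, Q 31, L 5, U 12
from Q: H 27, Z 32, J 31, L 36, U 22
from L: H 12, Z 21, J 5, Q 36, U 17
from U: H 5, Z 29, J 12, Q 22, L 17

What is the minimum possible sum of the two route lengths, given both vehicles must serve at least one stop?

102 m — the smallest possible combined total.

Check every non-empty split of the stops between the two vehicles; for each half take its own optimal tour:
  {Z} + {J, Q, L, U}: 48 + 75 = 123
  {J} + {Z, Q, L, U}: 14 + 92 = 106
  {Z, J} + {Q, L, U}: 48 + 75 = 123
  {Q} + {Z, J, L, U}: 54 + 67 = 121
  {Z, Q} + {J, L, U}: 83 + 34 = 117
  {J, Q} + {Z, L, U}: 65 + 67 = 132
  … (15 splits in total)
  {Z, J, Q, L} + {U}: 92 + 10 = 102  ← best
Best: vehicle 1 H → J → L → Z → Q → H = 92; vehicle 2 H → U → H = 10; combined 102.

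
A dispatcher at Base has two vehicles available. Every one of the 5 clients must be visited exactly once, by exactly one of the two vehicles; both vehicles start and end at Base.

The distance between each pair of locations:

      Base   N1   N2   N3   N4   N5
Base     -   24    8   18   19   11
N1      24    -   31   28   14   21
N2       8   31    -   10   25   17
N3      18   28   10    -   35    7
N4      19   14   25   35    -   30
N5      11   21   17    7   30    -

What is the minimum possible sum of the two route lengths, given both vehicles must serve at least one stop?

93 — the smallest possible combined total.

Check every non-empty split of the stops between the two vehicles; for each half take its own optimal tour:
  {N1} + {N2, N3, N4, N5}: 48 + 72 = 120
  {N2} + {N1, N3, N4, N5}: 16 + 79 = 95
  {N1, N2} + {N3, N4, N5}: 63 + 72 = 135
  {N3} + {N1, N2, N4, N5}: 36 + 79 = 115
  {N1, N3} + {N2, N4, N5}: 70 + 72 = 142
  {N2, N3} + {N1, N4, N5}: 36 + 65 = 101
  … (15 splits in total)
  {N1, N4} + {N2, N3, N5}: 57 + 36 = 93  ← best
Best: vehicle 1 Base → N1 → N4 → Base = 57; vehicle 2 Base → N2 → N3 → N5 → Base = 36; combined 93.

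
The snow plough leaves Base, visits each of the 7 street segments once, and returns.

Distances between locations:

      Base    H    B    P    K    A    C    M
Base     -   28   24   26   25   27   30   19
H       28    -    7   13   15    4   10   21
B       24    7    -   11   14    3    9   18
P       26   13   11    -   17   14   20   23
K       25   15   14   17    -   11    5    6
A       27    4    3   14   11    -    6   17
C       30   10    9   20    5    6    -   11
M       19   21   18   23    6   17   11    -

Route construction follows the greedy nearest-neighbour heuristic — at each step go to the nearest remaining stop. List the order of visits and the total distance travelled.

Base → [M:19 / B:24 / K:25 / P:26 / A:27 / H:28 / C:30] → M (19)
M → [K:6 / C:11 / A:17 / B:18 / H:21 / P:23] → K (6)
K → [C:5 / A:11 / B:14 / H:15 / P:17] → C (5)
C → [A:6 / B:9 / H:10 / P:20] → A (6)
A → [B:3 / H:4 / P:14] → B (3)
B → [H:7 / P:11] → H (7)
H → [P:13] → P (13)
Return P→Base: 26.
Total = 19 + 6 + 5 + 6 + 3 + 7 + 13 + 26 = 85.

Nearest-neighbour total = 85; route Base → M → K → C → A → B → H → P → Base.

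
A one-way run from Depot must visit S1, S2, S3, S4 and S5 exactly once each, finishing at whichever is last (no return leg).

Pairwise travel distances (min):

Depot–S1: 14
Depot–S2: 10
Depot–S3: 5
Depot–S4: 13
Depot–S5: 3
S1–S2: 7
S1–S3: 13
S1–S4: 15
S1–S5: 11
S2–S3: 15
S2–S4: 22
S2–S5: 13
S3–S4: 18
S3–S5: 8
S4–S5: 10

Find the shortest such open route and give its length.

There are 5! = 120 possible orderings.
Depot→S1→S2→S3→S4→S5: 14+7+15+18+10 = 64
Depot→S1→S2→S3→S5→S4: 14+7+15+8+10 = 54
Depot→S1→S2→S4→S3→S5: 14+7+22+18+8 = 69
Depot→S1→S2→S4→S5→S3: 14+7+22+10+8 = 61
Depot→S1→S2→S5→S3→S4: 14+7+13+8+18 = 60
Depot→S1→S2→S5→S4→S3: 14+7+13+10+18 = 62
Depot→S1→S3→S2→S4→S5: 14+13+15+22+10 = 74
Depot→S1→S3→S2→S5→S4: 14+13+15+13+10 = 65
Depot→S1→S3→S4→S2→S5: 14+13+18+22+13 = 80
Depot→S1→S3→S4→S5→S2: 14+13+18+10+13 = 68
Depot→S1→S3→S5→S2→S4: 14+13+8+13+22 = 70
Depot→S1→S3→S5→S4→S2: 14+13+8+10+22 = 67
Depot→S1→S4→S2→S3→S5: 14+15+22+15+8 = 74
Depot→S1→S4→S2→S5→S3: 14+15+22+13+8 = 72
… (106 more)
Depot→S3→S5→S4→S1→S2: 5+8+10+15+7 = 45  ← best
The minimum is 45.
One shortest path: Depot → S3 → S5 → S4 → S1 → S2.

Minimum one-way distance = 45 min.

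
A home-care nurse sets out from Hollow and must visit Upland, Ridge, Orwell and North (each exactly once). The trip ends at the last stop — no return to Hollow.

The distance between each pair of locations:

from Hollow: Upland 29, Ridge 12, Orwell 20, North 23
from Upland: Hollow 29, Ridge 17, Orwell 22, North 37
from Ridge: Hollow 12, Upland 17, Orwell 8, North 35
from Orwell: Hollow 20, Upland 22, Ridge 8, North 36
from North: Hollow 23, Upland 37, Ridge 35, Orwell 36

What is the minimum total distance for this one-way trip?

There are 4! = 24 possible orderings.
Hollow→Upland→Ridge→Orwell→North: 29+17+8+36 = 90
Hollow→Upland→Ridge→North→Orwell: 29+17+35+36 = 117
Hollow→Upland→Orwell→Ridge→North: 29+22+8+35 = 94
Hollow→Upland→Orwell→North→Ridge: 29+22+36+35 = 122
Hollow→Upland→North→Ridge→Orwell: 29+37+35+8 = 109
Hollow→Upland→North→Orwell→Ridge: 29+37+36+8 = 110
Hollow→Ridge→Upland→Orwell→North: 12+17+22+36 = 87
Hollow→Ridge→Upland→North→Orwell: 12+17+37+36 = 102
Hollow→Ridge→Orwell→Upland→North: 12+8+22+37 = 79
Hollow→Ridge→Orwell→North→Upland: 12+8+36+37 = 93
Hollow→Ridge→North→Upland→Orwell: 12+35+37+22 = 106
Hollow→Ridge→North→Orwell→Upland: 12+35+36+22 = 105
Hollow→Orwell→Upland→Ridge→North: 20+22+17+35 = 94
Hollow→Orwell→Upland→North→Ridge: 20+22+37+35 = 114
… (10 more)
The minimum is 79.
One shortest path: Hollow → Ridge → Orwell → Upland → North.

79 — the minimum one-way total.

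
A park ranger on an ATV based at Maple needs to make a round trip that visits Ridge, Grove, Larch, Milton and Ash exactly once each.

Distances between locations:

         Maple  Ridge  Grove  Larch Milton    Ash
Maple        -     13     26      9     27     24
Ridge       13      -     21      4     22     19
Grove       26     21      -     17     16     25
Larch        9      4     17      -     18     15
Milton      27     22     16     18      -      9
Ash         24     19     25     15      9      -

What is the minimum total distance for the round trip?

83 — the shortest possible round trip.

With 5 stops there are 5!/2 = 60 distinct round trips (a route and its reverse cost the same).
Maple-Ridge-Grove-Larch-Milton-Ash-Maple: 13+21+17+18+9+24 = 102
Maple-Ridge-Grove-Larch-Ash-Milton-Maple: 13+21+17+15+9+27 = 102
Maple-Ridge-Grove-Milton-Larch-Ash-Maple: 13+21+16+18+15+24 = 107
Maple-Ridge-Grove-Milton-Ash-Larch-Maple: 13+21+16+9+15+9 = 83
Maple-Ridge-Grove-Ash-Larch-Milton-Maple: 13+21+25+15+18+27 = 119
Maple-Ridge-Grove-Ash-Milton-Larch-Maple: 13+21+25+9+18+9 = 95
Maple-Ridge-Larch-Grove-Milton-Ash-Maple: 13+4+17+16+9+24 = 83
Maple-Ridge-Larch-Grove-Ash-Milton-Maple: 13+4+17+25+9+27 = 95
Maple-Ridge-Larch-Milton-Grove-Ash-Maple: 13+4+18+16+25+24 = 100
Maple-Ridge-Larch-Milton-Ash-Grove-Maple: 13+4+18+9+25+26 = 95
Maple-Ridge-Larch-Ash-Grove-Milton-Maple: 13+4+15+25+16+27 = 100
Maple-Ridge-Larch-Ash-Milton-Grove-Maple: 13+4+15+9+16+26 = 83
Maple-Ridge-Milton-Grove-Larch-Ash-Maple: 13+22+16+17+15+24 = 107
Maple-Ridge-Milton-Grove-Ash-Larch-Maple: 13+22+16+25+15+9 = 100
… (46 more)
The minimum is 83.
One optimal route: Maple → Ridge → Grove → Milton → Ash → Larch → Maple (or its reverse).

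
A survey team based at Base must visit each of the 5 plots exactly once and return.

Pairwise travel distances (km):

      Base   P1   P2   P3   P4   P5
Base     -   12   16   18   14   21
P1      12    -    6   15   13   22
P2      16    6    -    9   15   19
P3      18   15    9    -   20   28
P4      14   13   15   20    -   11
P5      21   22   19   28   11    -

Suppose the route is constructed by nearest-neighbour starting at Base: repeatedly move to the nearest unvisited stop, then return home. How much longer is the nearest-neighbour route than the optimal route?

The nearest-neighbour route is 1 km longer than optimal.

Base: P1=12, P4=14, P2=16, P3=18, P5=21 ⇒ P1
P1: P2=6, P4=13, P3=15, P5=22 ⇒ P2
P2: P3=9, P4=15, P5=19 ⇒ P3
P3: P4=20, P5=28 ⇒ P4
P4: P5=11 ⇒ P5
NN route Base → P1 → P2 → P3 → P4 → P5 → Base costs 79.
Optimal: Base → P3 → P2 → P1 → P4 → P5 → Base costs 78 (by enumerating all 60 distinct tours).
Excess = 79 − 78 = 1.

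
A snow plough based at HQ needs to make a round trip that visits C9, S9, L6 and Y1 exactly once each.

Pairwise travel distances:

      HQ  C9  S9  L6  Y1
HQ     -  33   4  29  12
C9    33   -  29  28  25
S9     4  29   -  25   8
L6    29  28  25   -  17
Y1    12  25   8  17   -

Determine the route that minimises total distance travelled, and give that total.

With 4 stops there are 4!/2 = 12 distinct round trips (a route and its reverse cost the same).
HQ - C9 - S9 - L6 - Y1 - HQ: 33+29+25+17+12 = 116
HQ - C9 - S9 - Y1 - L6 - HQ: 33+29+8+17+29 = 116
HQ - C9 - L6 - S9 - Y1 - HQ: 33+28+25+8+12 = 106
HQ - C9 - L6 - Y1 - S9 - HQ: 33+28+17+8+4 = 90
HQ - C9 - Y1 - S9 - L6 - HQ: 33+25+8+25+29 = 120
HQ - C9 - Y1 - L6 - S9 - HQ: 33+25+17+25+4 = 104
HQ - S9 - C9 - L6 - Y1 - HQ: 4+29+28+17+12 = 90
HQ - S9 - C9 - Y1 - L6 - HQ: 4+29+25+17+29 = 104
HQ - S9 - L6 - C9 - Y1 - HQ: 4+25+28+25+12 = 94
HQ - S9 - Y1 - C9 - L6 - HQ: 4+8+25+28+29 = 94
HQ - L6 - C9 - S9 - Y1 - HQ: 29+28+29+8+12 = 106
HQ - L6 - S9 - C9 - Y1 - HQ: 29+25+29+25+12 = 120
The minimum is 90.
One optimal route: HQ → C9 → L6 → Y1 → S9 → HQ (or its reverse).

90 — the shortest possible round trip.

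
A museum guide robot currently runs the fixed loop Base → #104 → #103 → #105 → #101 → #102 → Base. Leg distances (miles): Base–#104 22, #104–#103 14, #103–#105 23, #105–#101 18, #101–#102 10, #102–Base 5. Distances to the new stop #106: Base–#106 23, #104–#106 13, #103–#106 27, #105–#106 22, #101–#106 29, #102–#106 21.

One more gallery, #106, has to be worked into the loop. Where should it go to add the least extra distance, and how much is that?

Insertion cost between consecutive stops i–j is d(i,#106) + d(#106,j) − d(i,j):
  between Base and #104: 23 + 13 − 22 = 14
  between #104 and #103: 13 + 27 − 14 = 26
  between #103 and #105: 27 + 22 − 23 = 26
  between #105 and #101: 22 + 29 − 18 = 33
  between #101 and #102: 29 + 21 − 10 = 40
  between #102 and Base: 21 + 23 − 5 = 39
Cheapest insertion is between Base and #104, adding 14.
New total = 92 + 14 = 106.

Adding 14 miles by placing #106 on the Base–#104 leg.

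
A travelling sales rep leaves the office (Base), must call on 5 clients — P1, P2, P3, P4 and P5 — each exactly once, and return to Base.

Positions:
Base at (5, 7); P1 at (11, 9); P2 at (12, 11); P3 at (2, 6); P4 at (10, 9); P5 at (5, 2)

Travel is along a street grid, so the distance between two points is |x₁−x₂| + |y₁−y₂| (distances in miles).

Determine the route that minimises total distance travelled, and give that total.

Minimum total distance: 38 miles.

There are 60 distinct closed tours to check (reversals are equivalent).
Base-P1-P2-P3-P4-P5-Base: 8+3+15+11+12+5 = 54
Base-P1-P2-P3-P5-P4-Base: 8+3+15+7+12+7 = 52
Base-P1-P2-P4-P3-P5-Base: 8+3+4+11+7+5 = 38
Base-P1-P2-P4-P5-P3-Base: 8+3+4+12+7+4 = 38
Base-P1-P2-P5-P3-P4-Base: 8+3+16+7+11+7 = 52
Base-P1-P2-P5-P4-P3-Base: 8+3+16+12+11+4 = 54
Base-P1-P3-P2-P4-P5-Base: 8+12+15+4+12+5 = 56
Base-P1-P3-P2-P5-P4-Base: 8+12+15+16+12+7 = 70
Base-P1-P3-P4-P2-P5-Base: 8+12+11+4+16+5 = 56
Base-P1-P3-P4-P5-P2-Base: 8+12+11+12+16+11 = 70
Base-P1-P3-P5-P2-P4-Base: 8+12+7+16+4+7 = 54
Base-P1-P3-P5-P4-P2-Base: 8+12+7+12+4+11 = 54
Base-P1-P4-P2-P3-P5-Base: 8+1+4+15+7+5 = 40
Base-P1-P4-P2-P5-P3-Base: 8+1+4+16+7+4 = 40
… (46 more)
The minimum is 38.
One optimal route: Base → P1 → P2 → P4 → P3 → P5 → Base (or its reverse).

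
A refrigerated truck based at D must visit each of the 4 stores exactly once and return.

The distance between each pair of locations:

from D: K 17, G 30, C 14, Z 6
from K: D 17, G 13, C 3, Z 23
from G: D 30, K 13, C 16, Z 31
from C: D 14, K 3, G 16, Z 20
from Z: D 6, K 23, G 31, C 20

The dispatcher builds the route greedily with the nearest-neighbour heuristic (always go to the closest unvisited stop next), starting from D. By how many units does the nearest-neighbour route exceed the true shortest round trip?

Excess over optimum: 5.

D: Z=6, C=14, K=17, G=30 ⇒ Z
Z: C=20, K=23, G=31 ⇒ C
C: K=3, G=16 ⇒ K
K: G=13 ⇒ G
NN route D → Z → C → K → G → D costs 72.
Optimal: D → C → K → G → Z → D costs 67 (by enumerating all 12 distinct tours).
Excess = 72 − 67 = 5.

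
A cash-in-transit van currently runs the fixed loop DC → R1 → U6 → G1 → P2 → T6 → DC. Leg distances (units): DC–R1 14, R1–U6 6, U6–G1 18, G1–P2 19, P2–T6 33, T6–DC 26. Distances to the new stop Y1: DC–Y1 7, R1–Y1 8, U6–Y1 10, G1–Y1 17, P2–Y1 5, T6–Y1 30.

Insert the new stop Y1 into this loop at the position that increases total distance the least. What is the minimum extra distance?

Adding 1 by placing Y1 on the DC–R1 leg.

Insertion cost between consecutive stops i–j is d(i,Y1) + d(Y1,j) − d(i,j):
  between DC and R1: 7 + 8 − 14 = 1
  between R1 and U6: 8 + 10 − 6 = 12
  between U6 and G1: 10 + 17 − 18 = 9
  between G1 and P2: 17 + 5 − 19 = 3
  between P2 and T6: 5 + 30 − 33 = 2
  between T6 and DC: 30 + 7 − 26 = 11
Cheapest insertion is between DC and R1, adding 1.
New total = 116 + 1 = 117.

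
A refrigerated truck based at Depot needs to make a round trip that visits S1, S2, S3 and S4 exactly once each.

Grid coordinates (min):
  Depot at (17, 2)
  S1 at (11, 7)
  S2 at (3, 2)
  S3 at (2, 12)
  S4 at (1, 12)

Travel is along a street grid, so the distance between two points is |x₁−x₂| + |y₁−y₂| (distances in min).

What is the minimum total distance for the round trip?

Minimum total distance: 52 min.

Depot→S1→S2→S3→S4→Depot: 11+13+11+1+26 = 62
Depot→S1→S2→S4→S3→Depot: 11+13+12+1+25 = 62
Depot→S1→S3→S2→S4→Depot: 11+14+11+12+26 = 74
Depot→S1→S3→S4→S2→Depot: 11+14+1+12+14 = 52
Depot→S1→S4→S2→S3→Depot: 11+15+12+11+25 = 74
Depot→S1→S4→S3→S2→Depot: 11+15+1+11+14 = 52
Depot→S2→S1→S3→S4→Depot: 14+13+14+1+26 = 68
Depot→S2→S1→S4→S3→Depot: 14+13+15+1+25 = 68
Depot→S2→S3→S1→S4→Depot: 14+11+14+15+26 = 80
Depot→S2→S4→S1→S3→Depot: 14+12+15+14+25 = 80
Depot→S3→S1→S2→S4→Depot: 25+14+13+12+26 = 90
Depot→S3→S2→S1→S4→Depot: 25+11+13+15+26 = 90
The minimum is 52.
One optimal route: Depot → S1 → S3 → S4 → S2 → Depot (or its reverse).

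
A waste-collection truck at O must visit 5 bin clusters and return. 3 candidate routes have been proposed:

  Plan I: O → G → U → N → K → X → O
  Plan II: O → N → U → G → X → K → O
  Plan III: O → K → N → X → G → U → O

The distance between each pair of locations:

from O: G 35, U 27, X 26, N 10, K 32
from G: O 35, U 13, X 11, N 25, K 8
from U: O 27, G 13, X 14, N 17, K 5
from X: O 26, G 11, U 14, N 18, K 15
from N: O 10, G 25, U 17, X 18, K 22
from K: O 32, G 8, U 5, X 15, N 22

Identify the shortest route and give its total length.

Shortest is Plan II, total 98.

Plan I: 35 + 13 + 17 + 22 + 15 + 26 = 128
Plan II: 10 + 17 + 13 + 11 + 15 + 32 = 98
Plan III: 32 + 22 + 18 + 11 + 13 + 27 = 123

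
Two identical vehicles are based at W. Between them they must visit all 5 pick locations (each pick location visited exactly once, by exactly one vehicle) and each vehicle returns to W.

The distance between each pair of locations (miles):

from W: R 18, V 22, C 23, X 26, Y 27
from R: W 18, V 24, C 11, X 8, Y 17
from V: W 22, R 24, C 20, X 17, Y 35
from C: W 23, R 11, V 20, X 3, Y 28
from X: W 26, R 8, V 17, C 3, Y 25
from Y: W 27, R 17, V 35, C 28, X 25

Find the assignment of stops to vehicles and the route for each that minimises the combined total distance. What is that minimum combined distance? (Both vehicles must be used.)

Try each way of splitting the stops between the two vehicles (each non-empty) and, for each split, find the best tour for each vehicle:
  {R} + {V, C, X, Y}: 36 + 97 = 133
  {V} + {R, C, X, Y}: 44 + 78 = 122
  {R, V} + {C, X, Y}: 64 + 78 = 142
  {C} + {R, V, X, Y}: 46 + 91 = 137
  {R, C} + {V, X, Y}: 52 + 91 = 143
  {V, C} + {R, X, Y}: 65 + 78 = 143
  … (15 splits in total)
Best: vehicle 1 W → V → W = 44; vehicle 2 W → C → X → R → Y → W = 78; combined 122.

Minimum combined distance: 122 miles.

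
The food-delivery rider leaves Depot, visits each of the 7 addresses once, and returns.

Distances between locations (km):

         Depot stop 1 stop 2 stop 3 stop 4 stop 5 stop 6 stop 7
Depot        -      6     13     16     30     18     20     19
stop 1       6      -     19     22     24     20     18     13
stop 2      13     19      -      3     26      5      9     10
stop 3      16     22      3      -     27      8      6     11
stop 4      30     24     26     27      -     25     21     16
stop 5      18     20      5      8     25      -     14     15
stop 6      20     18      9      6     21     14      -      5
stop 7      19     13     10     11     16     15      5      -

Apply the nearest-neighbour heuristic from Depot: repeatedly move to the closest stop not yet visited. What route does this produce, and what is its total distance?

Depot → [stop 1:6 / stop 2:13 / stop 3:16 / stop 5:18 / stop 7:19 / stop 6:20 / stop 4:30] → stop 1 (6)
stop 1 → [stop 7:13 / stop 6:18 / stop 2:19 / stop 5:20 / stop 3:22 / stop 4:24] → stop 7 (13)
stop 7 → [stop 6:5 / stop 2:10 / stop 3:11 / stop 5:15 / stop 4:16] → stop 6 (5)
stop 6 → [stop 3:6 / stop 2:9 / stop 5:14 / stop 4:21] → stop 3 (6)
stop 3 → [stop 2:3 / stop 5:8 / stop 4:27] → stop 2 (3)
stop 2 → [stop 5:5 / stop 4:26] → stop 5 (5)
stop 5 → [stop 4:25] → stop 4 (25)
Return stop 4→Depot: 30.
Total = 6 + 13 + 5 + 6 + 3 + 5 + 25 + 30 = 93.

93 km along Depot → stop 1 → stop 7 → stop 6 → stop 3 → stop 2 → stop 5 → stop 4 → Depot.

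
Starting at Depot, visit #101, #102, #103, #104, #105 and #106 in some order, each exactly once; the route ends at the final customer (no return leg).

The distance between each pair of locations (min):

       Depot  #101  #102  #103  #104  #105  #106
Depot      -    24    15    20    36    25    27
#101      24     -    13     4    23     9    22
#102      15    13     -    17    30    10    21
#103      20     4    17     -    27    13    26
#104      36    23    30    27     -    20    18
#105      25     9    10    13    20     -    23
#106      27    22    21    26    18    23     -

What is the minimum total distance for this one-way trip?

There are 6! = 720 possible orderings.
Depot → #101 → #102 → #103 → #104 → #105 → #106: 24+13+17+27+20+23 = 124
Depot → #101 → #102 → #103 → #104 → #106 → #105: 24+13+17+27+18+23 = 122
Depot → #101 → #102 → #103 → #105 → #104 → #106: 24+13+17+13+20+18 = 105
Depot → #101 → #102 → #103 → #105 → #106 → #104: 24+13+17+13+23+18 = 108
Depot → #101 → #102 → #103 → #106 → #104 → #105: 24+13+17+26+18+20 = 118
Depot → #101 → #102 → #103 → #106 → #105 → #104: 24+13+17+26+23+20 = 123
Depot → #101 → #102 → #104 → #103 → #105 → #106: 24+13+30+27+13+23 = 130
Depot → #101 → #102 → #104 → #103 → #106 → #105: 24+13+30+27+26+23 = 143
… (712 more)
Depot → #102 → #105 → #101 → #103 → #106 → #104: 15+10+9+4+26+18 = 82  ← best
The minimum is 82.
One shortest path: Depot → #102 → #105 → #101 → #103 → #106 → #104.

Shortest open route: 82 min.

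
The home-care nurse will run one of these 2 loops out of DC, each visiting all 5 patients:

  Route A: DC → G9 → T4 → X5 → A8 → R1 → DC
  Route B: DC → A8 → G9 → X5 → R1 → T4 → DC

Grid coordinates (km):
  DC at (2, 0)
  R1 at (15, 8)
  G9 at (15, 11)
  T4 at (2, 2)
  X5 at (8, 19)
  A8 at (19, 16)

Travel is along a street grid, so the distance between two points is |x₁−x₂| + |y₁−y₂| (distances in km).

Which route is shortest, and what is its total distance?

Route A: 24 + 22 + 23 + 14 + 12 + 21 = 116
Route B: 33 + 9 + 15 + 18 + 19 + 2 = 96

96 km — Route B is the shortest.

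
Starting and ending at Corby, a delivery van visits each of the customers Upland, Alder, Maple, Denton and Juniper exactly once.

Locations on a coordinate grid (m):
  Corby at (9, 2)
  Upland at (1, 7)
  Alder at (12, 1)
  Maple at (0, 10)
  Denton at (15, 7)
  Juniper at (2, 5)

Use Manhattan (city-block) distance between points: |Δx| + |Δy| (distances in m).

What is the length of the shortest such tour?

There are 60 distinct closed tours to check (reversals are equivalent).
Corby→Upland→Alder→Maple→Denton→Juniper→Corby: 13+17+21+18+15+10 = 94
Corby→Upland→Alder→Maple→Juniper→Denton→Corby: 13+17+21+7+15+11 = 84
Corby→Upland→Alder→Denton→Maple→Juniper→Corby: 13+17+9+18+7+10 = 74
Corby→Upland→Alder→Denton→Juniper→Maple→Corby: 13+17+9+15+7+17 = 78
Corby→Upland→Alder→Juniper→Maple→Denton→Corby: 13+17+14+7+18+11 = 80
Corby→Upland→Alder→Juniper→Denton→Maple→Corby: 13+17+14+15+18+17 = 94
Corby→Upland→Maple→Alder→Denton→Juniper→Corby: 13+4+21+9+15+10 = 72
Corby→Upland→Maple→Alder→Juniper→Denton→Corby: 13+4+21+14+15+11 = 78
Corby→Upland→Maple→Denton→Alder→Juniper→Corby: 13+4+18+9+14+10 = 68
Corby→Upland→Maple→Denton→Juniper→Alder→Corby: 13+4+18+15+14+4 = 68
Corby→Upland→Maple→Juniper→Alder→Denton→Corby: 13+4+7+14+9+11 = 58
Corby→Upland→Maple→Juniper→Denton→Alder→Corby: 13+4+7+15+9+4 = 52
Corby→Upland→Denton→Alder→Maple→Juniper→Corby: 13+14+9+21+7+10 = 74
Corby→Upland→Denton→Alder→Juniper→Maple→Corby: 13+14+9+14+7+17 = 74
… (46 more)
Corby→Alder→Denton→Upland→Maple→Juniper→Corby: 4+9+14+4+7+10 = 48  ← best
The minimum is 48.
One optimal route: Corby → Alder → Denton → Upland → Maple → Juniper → Corby (or its reverse).

Minimum total distance: 48 m.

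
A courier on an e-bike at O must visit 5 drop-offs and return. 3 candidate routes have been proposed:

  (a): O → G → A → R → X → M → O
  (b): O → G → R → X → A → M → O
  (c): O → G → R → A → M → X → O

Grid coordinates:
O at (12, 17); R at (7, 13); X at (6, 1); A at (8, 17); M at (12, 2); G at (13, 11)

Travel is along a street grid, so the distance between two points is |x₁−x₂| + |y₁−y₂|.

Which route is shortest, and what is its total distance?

(a): 7 + 11 + 5 + 13 + 7 + 15 = 58
(b): 7 + 8 + 13 + 18 + 19 + 15 = 80
(c): 7 + 8 + 5 + 19 + 7 + 22 = 68

58 — (a) is the shortest.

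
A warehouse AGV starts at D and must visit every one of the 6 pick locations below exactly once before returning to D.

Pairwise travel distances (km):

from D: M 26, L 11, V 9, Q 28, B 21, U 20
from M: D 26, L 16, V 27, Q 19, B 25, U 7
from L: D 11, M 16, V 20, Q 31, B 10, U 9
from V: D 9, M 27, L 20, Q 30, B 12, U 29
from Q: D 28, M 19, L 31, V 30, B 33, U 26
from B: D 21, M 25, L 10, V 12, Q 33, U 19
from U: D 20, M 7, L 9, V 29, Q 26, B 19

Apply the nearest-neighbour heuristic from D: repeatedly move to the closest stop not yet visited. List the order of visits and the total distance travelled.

D → [V:9 / L:11 / U:20 / B:21 / M:26 / Q:28] → V (9)
V → [B:12 / L:20 / M:27 / U:29 / Q:30] → B (12)
B → [L:10 / U:19 / M:25 / Q:33] → L (10)
L → [U:9 / M:16 / Q:31] → U (9)
U → [M:7 / Q:26] → M (7)
M → [Q:19] → Q (19)
Return Q→D: 28.
Total = 9 + 12 + 10 + 9 + 7 + 19 + 28 = 94.

Total distance 94 km via the nearest-neighbour route D → V → B → L → U → M → Q → D.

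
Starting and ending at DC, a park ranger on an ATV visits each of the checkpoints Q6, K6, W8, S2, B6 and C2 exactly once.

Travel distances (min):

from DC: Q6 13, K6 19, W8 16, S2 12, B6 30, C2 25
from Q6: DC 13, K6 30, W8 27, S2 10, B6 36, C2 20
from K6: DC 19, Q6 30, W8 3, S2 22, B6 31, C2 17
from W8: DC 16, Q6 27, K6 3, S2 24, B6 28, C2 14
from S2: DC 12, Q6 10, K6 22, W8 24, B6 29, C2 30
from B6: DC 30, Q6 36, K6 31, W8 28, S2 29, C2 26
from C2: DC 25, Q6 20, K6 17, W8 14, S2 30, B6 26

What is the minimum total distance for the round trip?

DC → Q6 → K6 → W8 → S2 → B6 → C2 → DC: 13+30+3+24+29+26+25 = 150
DC → Q6 → K6 → W8 → S2 → C2 → B6 → DC: 13+30+3+24+30+26+30 = 156
DC → Q6 → K6 → W8 → B6 → S2 → C2 → DC: 13+30+3+28+29+30+25 = 158
DC → Q6 → K6 → W8 → B6 → C2 → S2 → DC: 13+30+3+28+26+30+12 = 142
DC → Q6 → K6 → W8 → C2 → S2 → B6 → DC: 13+30+3+14+30+29+30 = 149
DC → Q6 → K6 → W8 → C2 → B6 → S2 → DC: 13+30+3+14+26+29+12 = 127
DC → Q6 → K6 → S2 → W8 → B6 → C2 → DC: 13+30+22+24+28+26+25 = 168
DC → Q6 → K6 → S2 → W8 → C2 → B6 → DC: 13+30+22+24+14+26+30 = 159
… (352 more)
DC → Q6 → S2 → B6 → C2 → K6 → W8 → DC: 13+10+29+26+17+3+16 = 114  ← best
The minimum is 114.
One optimal route: DC → Q6 → S2 → B6 → C2 → K6 → W8 → DC (or its reverse).

114 min — the shortest possible round trip.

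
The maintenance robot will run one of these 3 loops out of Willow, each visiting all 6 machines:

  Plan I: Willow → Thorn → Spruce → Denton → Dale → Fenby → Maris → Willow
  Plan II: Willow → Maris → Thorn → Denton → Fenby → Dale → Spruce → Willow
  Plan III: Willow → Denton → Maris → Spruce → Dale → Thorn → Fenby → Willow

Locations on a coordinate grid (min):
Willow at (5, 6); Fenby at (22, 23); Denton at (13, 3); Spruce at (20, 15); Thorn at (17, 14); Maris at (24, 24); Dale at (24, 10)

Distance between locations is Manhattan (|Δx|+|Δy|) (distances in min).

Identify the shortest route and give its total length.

Plan I: 20 + 4 + 19 + 18 + 15 + 3 + 37 = 116
Plan II: 37 + 17 + 15 + 29 + 15 + 9 + 24 = 146
Plan III: 11 + 32 + 13 + 9 + 11 + 14 + 34 = 124

116 min — Plan I is the shortest.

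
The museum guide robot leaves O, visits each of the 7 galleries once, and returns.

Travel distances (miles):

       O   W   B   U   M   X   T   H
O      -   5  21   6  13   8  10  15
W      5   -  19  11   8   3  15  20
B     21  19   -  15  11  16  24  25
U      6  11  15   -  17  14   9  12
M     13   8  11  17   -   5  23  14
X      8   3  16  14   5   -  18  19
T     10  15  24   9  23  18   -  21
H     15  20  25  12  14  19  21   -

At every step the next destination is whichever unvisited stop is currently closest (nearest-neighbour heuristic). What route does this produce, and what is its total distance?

84 miles along O → W → X → M → B → U → T → H → O.

From O: distances to unvisited — W=5, U=6, X=8, T=10, M=13, H=15, B=21. Nearest is W (5).
From W: distances to unvisited — X=3, M=8, U=11, T=15, B=19, H=20. Nearest is X (3).
From X: distances to unvisited — M=5, U=14, B=16, T=18, H=19. Nearest is M (5).
From M: distances to unvisited — B=11, H=14, U=17, T=23. Nearest is B (11).
From B: distances to unvisited — U=15, T=24, H=25. Nearest is U (15).
From U: distances to unvisited — T=9, H=12. Nearest is T (9).
From T: distances to unvisited — H=21. Nearest is H (21).
Return H→O: 15.
Total = 5 + 3 + 5 + 11 + 15 + 9 + 21 + 15 = 84.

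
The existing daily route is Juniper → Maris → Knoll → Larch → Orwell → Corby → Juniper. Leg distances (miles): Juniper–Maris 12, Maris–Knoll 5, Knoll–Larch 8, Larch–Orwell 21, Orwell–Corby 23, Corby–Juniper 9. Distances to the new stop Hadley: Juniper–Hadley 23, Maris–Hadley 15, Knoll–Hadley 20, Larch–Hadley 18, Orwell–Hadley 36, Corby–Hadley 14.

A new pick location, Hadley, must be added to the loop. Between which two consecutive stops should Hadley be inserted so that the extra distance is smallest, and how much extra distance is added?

+26 miles — insert Hadley between Juniper and Maris.

Insertion cost between consecutive stops i–j is d(i,Hadley) + d(Hadley,j) − d(i,j):
  between Juniper and Maris: 23 + 15 − 12 = 26
  between Maris and Knoll: 15 + 20 − 5 = 30
  between Knoll and Larch: 20 + 18 − 8 = 30
  between Larch and Orwell: 18 + 36 − 21 = 33
  between Orwell and Corby: 36 + 14 − 23 = 27
  between Corby and Juniper: 14 + 23 − 9 = 28
Cheapest insertion is between Juniper and Maris, adding 26.
New total = 78 + 26 = 104.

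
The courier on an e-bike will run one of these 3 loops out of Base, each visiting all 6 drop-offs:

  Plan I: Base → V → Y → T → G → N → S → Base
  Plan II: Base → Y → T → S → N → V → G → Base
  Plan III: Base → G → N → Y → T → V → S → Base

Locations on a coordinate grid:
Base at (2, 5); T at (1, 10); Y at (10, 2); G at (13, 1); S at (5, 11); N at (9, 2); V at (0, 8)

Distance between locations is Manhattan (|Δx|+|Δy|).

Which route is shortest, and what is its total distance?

Plan I: 5 + 16 + 17 + 21 + 5 + 13 + 9 = 86
Plan II: 11 + 17 + 5 + 13 + 15 + 20 + 15 = 96
Plan III: 15 + 5 + 1 + 17 + 3 + 8 + 9 = 58

Shortest is Plan III, total 58.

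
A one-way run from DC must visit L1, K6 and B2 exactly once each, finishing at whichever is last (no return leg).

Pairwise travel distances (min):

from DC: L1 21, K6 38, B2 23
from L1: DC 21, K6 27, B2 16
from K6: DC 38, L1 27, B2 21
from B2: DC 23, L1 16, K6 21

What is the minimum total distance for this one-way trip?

58 min — the minimum one-way total.

There are 3! = 6 possible orderings.
DC - L1 - K6 - B2: 21+27+21 = 69
DC - L1 - B2 - K6: 21+16+21 = 58
DC - K6 - L1 - B2: 38+27+16 = 81
DC - K6 - B2 - L1: 38+21+16 = 75
DC - B2 - L1 - K6: 23+16+27 = 66
DC - B2 - K6 - L1: 23+21+27 = 71
The minimum is 58.
One shortest path: DC → L1 → B2 → K6.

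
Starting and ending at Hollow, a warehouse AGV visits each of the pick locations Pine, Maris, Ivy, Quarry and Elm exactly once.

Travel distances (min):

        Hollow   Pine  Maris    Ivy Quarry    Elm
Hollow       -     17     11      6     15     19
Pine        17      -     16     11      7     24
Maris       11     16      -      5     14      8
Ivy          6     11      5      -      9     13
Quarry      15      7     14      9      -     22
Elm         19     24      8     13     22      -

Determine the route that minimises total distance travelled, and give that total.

Shortest round trip = 65 min.

There are 60 distinct closed tours to check (reversals are equivalent).
Hollow-Pine-Maris-Ivy-Quarry-Elm-Hollow: 17+16+5+9+22+19 = 88
Hollow-Pine-Maris-Ivy-Elm-Quarry-Hollow: 17+16+5+13+22+15 = 88
Hollow-Pine-Maris-Quarry-Ivy-Elm-Hollow: 17+16+14+9+13+19 = 88
Hollow-Pine-Maris-Quarry-Elm-Ivy-Hollow: 17+16+14+22+13+6 = 88
Hollow-Pine-Maris-Elm-Ivy-Quarry-Hollow: 17+16+8+13+9+15 = 78
Hollow-Pine-Maris-Elm-Quarry-Ivy-Hollow: 17+16+8+22+9+6 = 78
Hollow-Pine-Ivy-Maris-Quarry-Elm-Hollow: 17+11+5+14+22+19 = 88
Hollow-Pine-Ivy-Maris-Elm-Quarry-Hollow: 17+11+5+8+22+15 = 78
Hollow-Pine-Ivy-Quarry-Maris-Elm-Hollow: 17+11+9+14+8+19 = 78
Hollow-Pine-Ivy-Quarry-Elm-Maris-Hollow: 17+11+9+22+8+11 = 78
Hollow-Pine-Ivy-Elm-Maris-Quarry-Hollow: 17+11+13+8+14+15 = 78
Hollow-Pine-Ivy-Elm-Quarry-Maris-Hollow: 17+11+13+22+14+11 = 88
Hollow-Pine-Quarry-Maris-Ivy-Elm-Hollow: 17+7+14+5+13+19 = 75
Hollow-Pine-Quarry-Maris-Elm-Ivy-Hollow: 17+7+14+8+13+6 = 65
… (46 more)
The minimum is 65.
One optimal route: Hollow → Pine → Quarry → Maris → Elm → Ivy → Hollow (or its reverse).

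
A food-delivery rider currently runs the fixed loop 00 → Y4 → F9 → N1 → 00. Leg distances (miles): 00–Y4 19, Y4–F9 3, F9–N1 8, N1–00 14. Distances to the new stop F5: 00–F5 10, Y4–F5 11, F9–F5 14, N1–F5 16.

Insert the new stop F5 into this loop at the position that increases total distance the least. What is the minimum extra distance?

Insertion cost between consecutive stops i–j is d(i,F5) + d(F5,j) − d(i,j):
  between 00 and Y4: 10 + 11 − 19 = 2
  between Y4 and F9: 11 + 14 − 3 = 22
  between F9 and N1: 14 + 16 − 8 = 22
  between N1 and 00: 16 + 10 − 14 = 12
Cheapest insertion is between 00 and Y4, adding 2.
New total = 44 + 2 = 46.

+2 miles — insert F5 between 00 and Y4.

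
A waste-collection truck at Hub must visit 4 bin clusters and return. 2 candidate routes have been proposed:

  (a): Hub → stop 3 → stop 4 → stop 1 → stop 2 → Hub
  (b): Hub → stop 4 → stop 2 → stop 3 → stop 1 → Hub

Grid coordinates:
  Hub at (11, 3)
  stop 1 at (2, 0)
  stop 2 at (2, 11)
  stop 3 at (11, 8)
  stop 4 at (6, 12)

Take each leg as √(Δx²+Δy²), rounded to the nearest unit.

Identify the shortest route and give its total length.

(a): 5 + 6 + 13 + 11 + 12 = 47
(b): 10 + 4 + 9 + 12 + 9 = 44

Shortest is (b), total 44.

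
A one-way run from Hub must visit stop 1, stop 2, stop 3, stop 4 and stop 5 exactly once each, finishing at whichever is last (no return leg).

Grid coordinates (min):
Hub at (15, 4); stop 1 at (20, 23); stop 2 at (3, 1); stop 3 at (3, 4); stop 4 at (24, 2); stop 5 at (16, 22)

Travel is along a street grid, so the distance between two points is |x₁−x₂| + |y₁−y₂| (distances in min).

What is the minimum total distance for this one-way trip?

Minimum one-way distance = 67 min.

There are 5! = 120 possible orderings.
Hub→stop 1→stop 2→stop 3→stop 4→stop 5: 24+39+3+23+28 = 117
Hub→stop 1→stop 2→stop 3→stop 5→stop 4: 24+39+3+31+28 = 125
Hub→stop 1→stop 2→stop 4→stop 3→stop 5: 24+39+22+23+31 = 139
Hub→stop 1→stop 2→stop 4→stop 5→stop 3: 24+39+22+28+31 = 144
Hub→stop 1→stop 2→stop 5→stop 3→stop 4: 24+39+34+31+23 = 151
Hub→stop 1→stop 2→stop 5→stop 4→stop 3: 24+39+34+28+23 = 148
Hub→stop 1→stop 3→stop 2→stop 4→stop 5: 24+36+3+22+28 = 113
Hub→stop 1→stop 3→stop 2→stop 5→stop 4: 24+36+3+34+28 = 125
Hub→stop 1→stop 3→stop 4→stop 2→stop 5: 24+36+23+22+34 = 139
Hub→stop 1→stop 3→stop 4→stop 5→stop 2: 24+36+23+28+34 = 145
Hub→stop 1→stop 3→stop 5→stop 2→stop 4: 24+36+31+34+22 = 147
Hub→stop 1→stop 3→stop 5→stop 4→stop 2: 24+36+31+28+22 = 141
Hub→stop 1→stop 4→stop 2→stop 3→stop 5: 24+25+22+3+31 = 105
Hub→stop 1→stop 4→stop 2→stop 5→stop 3: 24+25+22+34+31 = 136
… (106 more)
Hub→stop 3→stop 2→stop 4→stop 1→stop 5: 12+3+22+25+5 = 67  ← best
The minimum is 67.
One shortest path: Hub → stop 3 → stop 2 → stop 4 → stop 1 → stop 5.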